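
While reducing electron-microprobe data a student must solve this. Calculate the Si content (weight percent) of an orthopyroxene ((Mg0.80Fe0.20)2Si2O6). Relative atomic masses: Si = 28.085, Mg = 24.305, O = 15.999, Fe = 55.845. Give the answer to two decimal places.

M((Mg0.80Fe0.20)2Si2O6) = 213.390 g/mol.
Si contributes 2 × 28.085 = 56.170 g per mole.
56.170/213.390 = 0.2632 → 26.32%.

26.32 weight percent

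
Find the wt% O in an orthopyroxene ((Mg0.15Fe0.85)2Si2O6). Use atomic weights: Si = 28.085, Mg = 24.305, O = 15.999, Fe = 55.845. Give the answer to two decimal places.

37.73 weight percent

Molar mass of (Mg0.15Fe0.85)2Si2O6: 0.30·24.305 + 1.70·55.845 + 2·28.085 + 6·15.999 = 254.392 g/mol.
Mass of O per formula unit: 6 × 15.999 = 95.994 g.
Weight fraction O = 95.994 / 254.392 = 0.3773.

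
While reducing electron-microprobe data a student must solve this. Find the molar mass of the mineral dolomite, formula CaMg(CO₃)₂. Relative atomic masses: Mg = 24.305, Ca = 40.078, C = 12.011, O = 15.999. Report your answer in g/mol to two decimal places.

Ca: 1 × 40.078 = 40.0780
Mg: 1 × 24.305 = 24.3050
C: 2 × 12.011 = 24.0220
O: 6 × 15.999 = 95.9940
Summing the contributions gives the formula mass.

184.40 g/mol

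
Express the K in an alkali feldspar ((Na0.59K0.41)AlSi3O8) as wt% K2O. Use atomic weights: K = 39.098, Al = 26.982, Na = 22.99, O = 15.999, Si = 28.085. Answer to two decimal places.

M((Na0.59K0.41)AlSi3O8) = 268.823 g/mol; M(K2O) = 94.195 g/mol.
Moles K2O per formula unit = 0.41 K ÷ 2 = 0.2050.
K2O fraction = (0.2050 × 94.195) / 268.823 = 19.310/268.823 = 0.0718.

7.18 wt%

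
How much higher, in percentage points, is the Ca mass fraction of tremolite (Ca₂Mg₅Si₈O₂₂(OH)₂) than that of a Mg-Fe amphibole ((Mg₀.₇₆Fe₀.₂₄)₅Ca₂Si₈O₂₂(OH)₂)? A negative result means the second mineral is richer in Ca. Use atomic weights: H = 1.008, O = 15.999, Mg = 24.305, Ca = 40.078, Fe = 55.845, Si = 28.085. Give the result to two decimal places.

0.44 percentage points

Ca in Ca₂Mg₅Si₈O₂₂(OH)₂: molar mass 812.353 g/mol; 2×40.078 = 80.156 g → 9.87 wt%.
Ca in (Mg₀.₇₆Fe₀.₂₄)₅Ca₂Si₈O₂₂(OH)₂: molar mass 850.201 g/mol; 2×40.078 = 80.156 g → 9.43 wt%.
Difference = 9.87 − 9.43 = 0.44 percentage points.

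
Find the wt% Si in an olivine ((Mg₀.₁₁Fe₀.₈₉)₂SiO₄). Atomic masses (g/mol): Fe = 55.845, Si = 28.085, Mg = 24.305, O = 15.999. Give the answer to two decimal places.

Formula mass = 0.22·24.305 + 1.78·55.845 + 1·28.085 + 4·15.999 = 196.832 g/mol, of which 28.085 g is Si.
So Si makes up 28.085/196.832 = 0.1427 of the mass, i.e. 14.27%.

14.27 wt%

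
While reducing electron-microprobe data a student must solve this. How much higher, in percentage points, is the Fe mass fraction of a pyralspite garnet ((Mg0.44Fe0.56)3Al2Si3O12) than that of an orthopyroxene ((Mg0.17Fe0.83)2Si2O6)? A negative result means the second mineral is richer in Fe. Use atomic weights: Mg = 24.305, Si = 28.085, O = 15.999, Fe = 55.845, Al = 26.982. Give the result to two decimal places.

M((Mg0.44Fe0.56)3Al2Si3O12) = 456.109 g/mol, so wt% Fe = 93.820/456.109 × 100 = 20.57%.
M((Mg0.17Fe0.83)2Si2O6) = 253.130 g/mol, so wt% Fe = 92.703/253.130 × 100 = 36.62%.
20.57 − 36.62 = -16.05 pp.

-16.05 percentage points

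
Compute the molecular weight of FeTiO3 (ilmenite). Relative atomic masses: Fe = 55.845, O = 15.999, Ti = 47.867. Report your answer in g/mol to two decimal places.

151.71 g/mol

M = 1·55.845 + 1·47.867 + 3·15.999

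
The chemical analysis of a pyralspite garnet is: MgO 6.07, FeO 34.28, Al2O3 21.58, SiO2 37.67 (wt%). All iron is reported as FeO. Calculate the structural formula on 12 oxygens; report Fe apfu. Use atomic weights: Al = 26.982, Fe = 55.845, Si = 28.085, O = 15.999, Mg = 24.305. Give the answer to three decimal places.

MgO (M=40.304): mol = 0.15061; Mg = 0.15061, O = 0.15061.
FeO (M=71.844): mol = 0.47714; Fe = 0.47714, O = 0.47714.
Al2O3 (M=101.961): mol = 0.21165; Al = 0.42330, O = 0.63495.
SiO2 (M=60.083): mol = 0.62697; Si = 0.62697, O = 1.25394.
ΣO = 2.51664; factor = 12/ΣO = 4.76826.
Fe apfu = 0.47714 × 4.76826 = 2.275.

2.275 Fe apfu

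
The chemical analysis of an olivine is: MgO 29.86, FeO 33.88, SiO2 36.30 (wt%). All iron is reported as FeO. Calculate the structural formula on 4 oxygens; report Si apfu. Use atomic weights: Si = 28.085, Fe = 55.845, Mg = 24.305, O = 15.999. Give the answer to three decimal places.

MgO: 29.86/40.304 = 0.74087 mol → 0.74087 mol Mg, 0.74087 mol O.
FeO: 33.88/71.844 = 0.47158 mol → 0.47158 mol Fe, 0.47158 mol O.
SiO2: 36.30/60.083 = 0.60416 mol → 0.60416 mol Si, 1.20832 mol O.
Total oxygen = 2.42077 mol. Normalization factor = 4/2.42077 = 1.65237.
Si per 4 O = 0.60416 × 1.65237 = 0.998.

0.998 Si apfu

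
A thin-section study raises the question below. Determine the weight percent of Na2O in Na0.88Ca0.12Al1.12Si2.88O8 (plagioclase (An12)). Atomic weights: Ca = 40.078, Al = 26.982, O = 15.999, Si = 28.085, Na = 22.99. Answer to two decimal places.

10.32 wt%

Formula mass = 264.137 g/mol.
0.88 Na → 0.4400 mol Na2O per formula unit; M(Na2O) = 61.979, so Na2O mass = 27.271 g.
27.271/264.137 × 100 = 10.32 wt%.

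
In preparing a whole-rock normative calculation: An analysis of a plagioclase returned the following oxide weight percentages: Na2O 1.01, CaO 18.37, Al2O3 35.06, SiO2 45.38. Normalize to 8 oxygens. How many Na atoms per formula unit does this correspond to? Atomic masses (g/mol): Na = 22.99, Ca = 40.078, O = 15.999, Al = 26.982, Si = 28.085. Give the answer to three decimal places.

0.090 Na apfu

Na2O: 1.01/61.979 = 0.01630 mol → 0.03260 mol Na, 0.01630 mol O.
CaO: 18.37/56.077 = 0.32759 mol → 0.32759 mol Ca, 0.32759 mol O.
Al2O3: 35.06/101.961 = 0.34386 mol → 0.68772 mol Al, 1.03158 mol O.
SiO2: 45.38/60.083 = 0.75529 mol → 0.75529 mol Si, 1.51058 mol O.
Total oxygen = 2.88605 mol. Normalization factor = 8/2.88605 = 2.77195.
Na per 8 O = 0.03260 × 2.77195 = 0.090.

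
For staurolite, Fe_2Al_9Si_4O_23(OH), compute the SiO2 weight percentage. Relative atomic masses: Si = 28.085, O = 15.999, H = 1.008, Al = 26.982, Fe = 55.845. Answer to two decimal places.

M(Fe_2Al_9Si_4O_23(OH)) = 851.852 g/mol; M(SiO2) = 60.083 g/mol.
Moles SiO2 per formula unit = 4 Si ÷ 1 = 4.0000.
SiO2 fraction = (4.0000 × 60.083) / 851.852 = 240.332/851.852 = 0.2821.

28.21 wt%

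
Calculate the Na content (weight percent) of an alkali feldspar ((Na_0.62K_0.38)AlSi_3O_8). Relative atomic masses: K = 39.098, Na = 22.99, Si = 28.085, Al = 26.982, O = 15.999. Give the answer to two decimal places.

5.31 weight percent

M((Na_0.62K_0.38)AlSi_3O_8) = 268.340 g/mol.
Na contributes 0.62 × 22.99 = 14.254 g per mole.
14.254/268.340 = 0.0531 → 5.31%.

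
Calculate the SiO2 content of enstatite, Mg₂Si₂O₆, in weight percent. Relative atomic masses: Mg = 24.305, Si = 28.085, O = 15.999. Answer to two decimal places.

59.85 wt%

M(Mg₂Si₂O₆) = 200.774 g/mol; M(SiO2) = 60.083 g/mol.
Moles SiO2 per formula unit = 2 Si ÷ 1 = 2.0000.
SiO2 fraction = (2.0000 × 60.083) / 200.774 = 120.166/200.774 = 0.5985.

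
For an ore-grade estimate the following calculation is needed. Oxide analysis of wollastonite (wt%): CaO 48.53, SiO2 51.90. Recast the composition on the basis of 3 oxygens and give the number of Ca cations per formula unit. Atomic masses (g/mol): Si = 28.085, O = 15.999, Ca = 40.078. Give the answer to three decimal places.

CaO: 48.53/56.077 = 0.86542 mol → 0.86542 mol Ca, 0.86542 mol O.
SiO2: 51.90/60.083 = 0.86381 mol → 0.86381 mol Si, 1.72762 mol O.
Total oxygen = 2.59304 mol. Normalization factor = 3/2.59304 = 1.15694.
Ca per 3 O = 0.86542 × 1.15694 = 1.001.

1.001 Ca apfu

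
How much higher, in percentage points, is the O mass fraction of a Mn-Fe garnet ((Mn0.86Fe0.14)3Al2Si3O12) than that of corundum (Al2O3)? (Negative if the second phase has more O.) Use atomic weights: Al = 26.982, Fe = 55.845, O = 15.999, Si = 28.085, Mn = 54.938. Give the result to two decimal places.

O in (Mn0.86Fe0.14)3Al2Si3O12: molar mass 495.402 g/mol; 12×15.999 = 191.988 g → 38.75 wt%.
O in Al2O3: molar mass 101.961 g/mol; 3×15.999 = 47.997 g → 47.07 wt%.
Difference = 38.75 − 47.07 = -8.32 percentage points.

-8.32 percentage points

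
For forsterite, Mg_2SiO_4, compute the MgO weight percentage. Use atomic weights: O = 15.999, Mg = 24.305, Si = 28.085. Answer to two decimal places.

Formula mass = 140.691 g/mol.
2 Mg → 2.0000 mol MgO per formula unit; M(MgO) = 40.304, so MgO mass = 80.608 g.
80.608/140.691 × 100 = 57.29 wt%.

57.29 wt%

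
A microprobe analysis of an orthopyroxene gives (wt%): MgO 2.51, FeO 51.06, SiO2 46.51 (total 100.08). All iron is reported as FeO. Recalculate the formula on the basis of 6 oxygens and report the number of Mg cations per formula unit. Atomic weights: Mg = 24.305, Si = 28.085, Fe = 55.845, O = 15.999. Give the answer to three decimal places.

0.161 Mg apfu

2.51 wt% MgO ÷ 40.304 g/mol = 0.06228 mol, giving 0.06228 Mg and 0.06228 O.
51.06 wt% FeO ÷ 71.844 g/mol = 0.71071 mol, giving 0.71071 Fe and 0.71071 O.
46.51 wt% SiO2 ÷ 60.083 g/mol = 0.77410 mol, giving 0.77410 Si and 1.54820 O.
Oxygen sums to 2.32119; scaling by 6/2.32119 = 2.58488 puts the formula on 6 O.
Mg: 0.06228 × 2.58488 = 0.161 atoms per formula unit.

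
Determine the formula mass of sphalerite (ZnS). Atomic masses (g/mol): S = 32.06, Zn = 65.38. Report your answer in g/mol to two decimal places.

The formula mass is the sum 1·65.38 + 1·32.06.

97.44 g/mol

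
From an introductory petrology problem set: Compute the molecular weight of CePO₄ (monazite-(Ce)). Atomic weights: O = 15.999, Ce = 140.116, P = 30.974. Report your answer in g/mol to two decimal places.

M = 1·140.116 + 1·30.974 + 4·15.999

235.09 g/mol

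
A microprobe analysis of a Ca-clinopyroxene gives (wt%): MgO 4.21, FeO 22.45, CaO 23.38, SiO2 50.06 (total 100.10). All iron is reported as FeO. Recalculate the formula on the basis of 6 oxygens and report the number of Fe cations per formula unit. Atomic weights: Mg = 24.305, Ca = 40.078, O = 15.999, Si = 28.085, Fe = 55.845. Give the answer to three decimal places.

4.21 wt% MgO ÷ 40.304 g/mol = 0.10446 mol, giving 0.10446 Mg and 0.10446 O.
22.45 wt% FeO ÷ 71.844 g/mol = 0.31248 mol, giving 0.31248 Fe and 0.31248 O.
23.38 wt% CaO ÷ 56.077 g/mol = 0.41693 mol, giving 0.41693 Ca and 0.41693 O.
50.06 wt% SiO2 ÷ 60.083 g/mol = 0.83318 mol, giving 0.83318 Si and 1.66636 O.
Oxygen sums to 2.50023; scaling by 6/2.50023 = 2.39978 puts the formula on 6 O.
Fe: 0.31248 × 2.39978 = 0.750 atoms per formula unit.

0.750 Fe apfu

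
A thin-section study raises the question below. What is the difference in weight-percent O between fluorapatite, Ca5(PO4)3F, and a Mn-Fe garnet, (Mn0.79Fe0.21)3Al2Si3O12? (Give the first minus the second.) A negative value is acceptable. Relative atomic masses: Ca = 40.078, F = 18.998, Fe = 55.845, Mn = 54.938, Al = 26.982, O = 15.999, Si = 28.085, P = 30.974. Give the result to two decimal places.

M(Ca5(PO4)3F) = 504.298 g/mol, so wt% O = 191.988/504.298 × 100 = 38.07%.
M((Mn0.79Fe0.21)3Al2Si3O12) = 495.592 g/mol, so wt% O = 191.988/495.592 × 100 = 38.74%.
38.07 − 38.74 = -0.67 pp.

-0.67 percentage points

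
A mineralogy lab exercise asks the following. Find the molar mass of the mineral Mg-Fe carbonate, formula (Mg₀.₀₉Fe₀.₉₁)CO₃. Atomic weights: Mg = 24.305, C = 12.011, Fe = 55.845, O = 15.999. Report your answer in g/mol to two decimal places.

113.01 g/mol

M = 0.09·24.305 + 0.91·55.845 + 1·12.011 + 3·15.999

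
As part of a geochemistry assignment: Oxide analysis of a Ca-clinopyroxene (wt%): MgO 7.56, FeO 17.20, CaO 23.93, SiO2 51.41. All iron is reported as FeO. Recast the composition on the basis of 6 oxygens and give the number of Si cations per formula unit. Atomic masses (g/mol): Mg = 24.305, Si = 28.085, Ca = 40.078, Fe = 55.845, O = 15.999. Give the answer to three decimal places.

2.002 Si apfu

7.56 wt% MgO ÷ 40.304 g/mol = 0.18757 mol, giving 0.18757 Mg and 0.18757 O.
17.20 wt% FeO ÷ 71.844 g/mol = 0.23941 mol, giving 0.23941 Fe and 0.23941 O.
23.93 wt% CaO ÷ 56.077 g/mol = 0.42673 mol, giving 0.42673 Ca and 0.42673 O.
51.41 wt% SiO2 ÷ 60.083 g/mol = 0.85565 mol, giving 0.85565 Si and 1.71130 O.
Oxygen sums to 2.56501; scaling by 6/2.56501 = 2.33917 puts the formula on 6 O.
Si: 0.85565 × 2.33917 = 2.002 atoms per formula unit.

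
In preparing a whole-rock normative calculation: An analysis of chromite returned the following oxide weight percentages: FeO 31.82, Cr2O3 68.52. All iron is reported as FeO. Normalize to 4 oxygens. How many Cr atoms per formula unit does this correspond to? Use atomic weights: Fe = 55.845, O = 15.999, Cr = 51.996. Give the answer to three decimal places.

2.009 Cr apfu

FeO: 31.82/71.844 = 0.44290 mol → 0.44290 mol Fe, 0.44290 mol O.
Cr2O3: 68.52/151.989 = 0.45082 mol → 0.90164 mol Cr, 1.35246 mol O.
Total oxygen = 1.79536 mol. Normalization factor = 4/1.79536 = 2.22797.
Cr per 4 O = 0.90164 × 2.22797 = 2.009.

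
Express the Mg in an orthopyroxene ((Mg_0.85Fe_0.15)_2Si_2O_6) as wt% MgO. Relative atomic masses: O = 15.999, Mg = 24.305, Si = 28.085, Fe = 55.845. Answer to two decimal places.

32.59 wt%

M((Mg_0.85Fe_0.15)_2Si_2O_6) = 210.236 g/mol; M(MgO) = 40.304 g/mol.
Moles MgO per formula unit = 1.70 Mg ÷ 1 = 1.7000.
MgO fraction = (1.7000 × 40.304) / 210.236 = 68.517/210.236 = 0.3259.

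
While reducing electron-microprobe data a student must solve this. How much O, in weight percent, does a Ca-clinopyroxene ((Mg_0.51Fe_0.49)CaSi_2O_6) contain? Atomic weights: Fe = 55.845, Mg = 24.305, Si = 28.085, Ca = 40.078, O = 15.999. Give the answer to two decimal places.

Formula mass = 0.51×24.305 + 0.49×55.845 + 1×40.078 + 2×28.085 + 6×15.999 = 232.002 g/mol, of which 95.994 g is O.
So O makes up 95.994/232.002 = 0.4138 of the mass, i.e. 41.38%.

41.38 weight percent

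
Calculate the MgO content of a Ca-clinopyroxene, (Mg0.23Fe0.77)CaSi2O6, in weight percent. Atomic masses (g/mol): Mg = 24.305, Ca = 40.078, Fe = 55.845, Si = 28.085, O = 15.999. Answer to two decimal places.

3.85 wt%

Formula mass = 240.833 g/mol.
0.23 Mg → 0.2300 mol MgO per formula unit; M(MgO) = 40.304, so MgO mass = 9.270 g.
9.270/240.833 × 100 = 3.85 wt%.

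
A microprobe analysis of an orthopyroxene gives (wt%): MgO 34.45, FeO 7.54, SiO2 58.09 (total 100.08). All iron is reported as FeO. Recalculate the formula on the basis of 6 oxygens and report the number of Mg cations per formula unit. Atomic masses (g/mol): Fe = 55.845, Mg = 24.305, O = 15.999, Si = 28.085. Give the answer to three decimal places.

MgO (M=40.304): mol = 0.85475; Mg = 0.85475, O = 0.85475.
FeO (M=71.844): mol = 0.10495; Fe = 0.10495, O = 0.10495.
SiO2 (M=60.083): mol = 0.96683; Si = 0.96683, O = 1.93366.
ΣO = 2.89336; factor = 6/ΣO = 2.07371.
Mg apfu = 0.85475 × 2.07371 = 1.773.

1.773 Mg apfu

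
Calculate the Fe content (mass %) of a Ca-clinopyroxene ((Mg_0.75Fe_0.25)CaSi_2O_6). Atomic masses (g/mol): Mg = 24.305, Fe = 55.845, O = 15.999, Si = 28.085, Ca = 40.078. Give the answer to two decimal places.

6.22 mass %

Formula mass = 0.75×24.305 + 0.25×55.845 + 1×40.078 + 2×28.085 + 6×15.999 = 224.432 g/mol, of which 13.961 g is Fe.
So Fe makes up 13.961/224.432 = 0.0622 of the mass, i.e. 6.22%.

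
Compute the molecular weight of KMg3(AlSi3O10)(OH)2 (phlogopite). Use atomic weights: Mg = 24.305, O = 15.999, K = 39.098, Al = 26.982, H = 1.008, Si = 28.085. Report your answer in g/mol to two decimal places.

K: 1 × 39.098 = 39.0980
Mg: 3 × 24.305 = 72.9150
Al: 1 × 26.982 = 26.9820
Si: 3 × 28.085 = 84.2550
O: 12 × 15.999 = 191.9880
H: 2 × 1.008 = 2.0160
Summing the contributions gives the formula mass.

417.25 g/mol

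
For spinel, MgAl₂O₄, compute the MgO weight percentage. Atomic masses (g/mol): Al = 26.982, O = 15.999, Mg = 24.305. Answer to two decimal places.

Molar mass of MgAl₂O₄ = 1*24.305 + 2*26.982 + 4*15.999 = 142.265 g/mol.
Each formula unit contains 1 Mg, equivalent to 1/1 = 1.0000 mol MgO.
M(MgO) = 1×24.305 + 1×15.999 = 40.304 g/mol.
Mass of MgO per formula unit = 1.0000 × 40.304 = 40.304 g.
MgO wt% = 40.304 / 142.265 × 100 = 28.33%.

28.33 wt%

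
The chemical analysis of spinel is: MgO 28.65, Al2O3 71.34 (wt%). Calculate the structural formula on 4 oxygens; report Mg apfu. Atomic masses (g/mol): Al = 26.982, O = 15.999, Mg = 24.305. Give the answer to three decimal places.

28.65 wt% MgO ÷ 40.304 g/mol = 0.71085 mol, giving 0.71085 Mg and 0.71085 O.
71.34 wt% Al2O3 ÷ 101.961 g/mol = 0.69968 mol, giving 1.39936 Al and 2.09904 O.
Oxygen sums to 2.80989; scaling by 4/2.80989 = 1.42354 puts the formula on 4 O.
Mg: 0.71085 × 1.42354 = 1.012 atoms per formula unit.

1.012 Mg apfu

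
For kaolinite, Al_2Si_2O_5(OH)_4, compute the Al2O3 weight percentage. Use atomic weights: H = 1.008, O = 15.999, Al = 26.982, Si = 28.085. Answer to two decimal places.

39.50 wt%

Formula mass = 258.157 g/mol.
2 Al → 1.0000 mol Al2O3 per formula unit; M(Al2O3) = 101.961, so Al2O3 mass = 101.961 g.
101.961/258.157 × 100 = 39.50 wt%.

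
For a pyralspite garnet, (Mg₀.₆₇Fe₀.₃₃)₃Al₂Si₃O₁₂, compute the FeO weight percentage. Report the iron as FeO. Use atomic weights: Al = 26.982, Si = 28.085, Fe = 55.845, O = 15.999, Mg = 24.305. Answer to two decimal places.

16.38 wt%

Molar mass of (Mg₀.₆₇Fe₀.₃₃)₃Al₂Si₃O₁₂ = 2.01×24.305 + 0.99×55.845 + 2×26.982 + 3×28.085 + 12×15.999 = 434.347 g/mol.
Each formula unit contains 0.99 Fe, equivalent to 0.99/1 = 0.9900 mol FeO.
M(FeO) = 1×55.845 + 1×15.999 = 71.844 g/mol.
Mass of FeO per formula unit = 0.9900 × 71.844 = 71.126 g.
FeO wt% = 71.126 / 434.347 × 100 = 16.38%.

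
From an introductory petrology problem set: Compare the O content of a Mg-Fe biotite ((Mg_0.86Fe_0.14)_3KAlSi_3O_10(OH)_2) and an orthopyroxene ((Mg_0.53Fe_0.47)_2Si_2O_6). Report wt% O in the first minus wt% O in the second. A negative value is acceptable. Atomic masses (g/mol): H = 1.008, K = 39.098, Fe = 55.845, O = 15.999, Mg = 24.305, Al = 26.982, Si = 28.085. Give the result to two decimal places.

2.94 percentage points

O in (Mg_0.86Fe_0.14)_3KAlSi_3O_10(OH)_2: molar mass 430.501 g/mol; 12×15.999 = 191.988 g → 44.60 wt%.
O in (Mg_0.53Fe_0.47)_2Si_2O_6: molar mass 230.422 g/mol; 6×15.999 = 95.994 g → 41.66 wt%.
Difference = 44.60 − 41.66 = 2.94 percentage points.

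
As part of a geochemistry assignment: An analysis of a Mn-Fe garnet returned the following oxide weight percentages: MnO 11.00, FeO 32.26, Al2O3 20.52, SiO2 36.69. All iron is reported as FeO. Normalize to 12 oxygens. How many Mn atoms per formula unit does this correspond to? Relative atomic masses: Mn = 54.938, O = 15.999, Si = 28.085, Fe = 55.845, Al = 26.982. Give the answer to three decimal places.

11.00 wt% MnO ÷ 70.937 g/mol = 0.15507 mol, giving 0.15507 Mn and 0.15507 O.
32.26 wt% FeO ÷ 71.844 g/mol = 0.44903 mol, giving 0.44903 Fe and 0.44903 O.
20.52 wt% Al2O3 ÷ 101.961 g/mol = 0.20125 mol, giving 0.40250 Al and 0.60375 O.
36.69 wt% SiO2 ÷ 60.083 g/mol = 0.61066 mol, giving 0.61066 Si and 1.22132 O.
Oxygen sums to 2.42917; scaling by 12/2.42917 = 4.93996 puts the formula on 12 O.
Mn: 0.15507 × 4.93996 = 0.766 atoms per formula unit.

0.766 Mn apfu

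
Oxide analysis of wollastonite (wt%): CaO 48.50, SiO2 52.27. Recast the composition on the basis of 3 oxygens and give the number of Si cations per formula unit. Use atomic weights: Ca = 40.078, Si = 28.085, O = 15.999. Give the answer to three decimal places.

CaO: 48.50/56.077 = 0.86488 mol → 0.86488 mol Ca, 0.86488 mol O.
SiO2: 52.27/60.083 = 0.86996 mol → 0.86996 mol Si, 1.73992 mol O.
Total oxygen = 2.60480 mol. Normalization factor = 3/2.60480 = 1.15172.
Si per 3 O = 0.86996 × 1.15172 = 1.002.

1.002 Si apfu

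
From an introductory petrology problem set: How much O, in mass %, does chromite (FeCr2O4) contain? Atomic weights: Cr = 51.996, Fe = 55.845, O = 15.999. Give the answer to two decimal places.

M(FeCr2O4) = 223.833 g/mol.
O contributes 4 × 15.999 = 63.996 g per mole.
63.996/223.833 = 0.2859 → 28.59%.

28.59 mass %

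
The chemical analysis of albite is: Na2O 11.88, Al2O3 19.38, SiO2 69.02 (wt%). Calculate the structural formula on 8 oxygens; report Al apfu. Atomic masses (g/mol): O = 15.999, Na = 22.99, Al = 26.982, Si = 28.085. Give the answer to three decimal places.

0.994 Al apfu

Na2O: 11.88/61.979 = 0.19168 mol → 0.38336 mol Na, 0.19168 mol O.
Al2O3: 19.38/101.961 = 0.19007 mol → 0.38014 mol Al, 0.57021 mol O.
SiO2: 69.02/60.083 = 1.14874 mol → 1.14874 mol Si, 2.29748 mol O.
Total oxygen = 3.05937 mol. Normalization factor = 8/3.05937 = 2.61492.
Al per 8 O = 0.38014 × 2.61492 = 0.994.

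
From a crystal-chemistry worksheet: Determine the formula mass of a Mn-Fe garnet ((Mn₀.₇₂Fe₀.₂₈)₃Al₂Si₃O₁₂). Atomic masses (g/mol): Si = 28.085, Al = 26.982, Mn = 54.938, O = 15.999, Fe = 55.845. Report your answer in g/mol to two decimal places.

The formula mass is the sum 2.16*54.938 + 0.84*55.845 + 2*26.982 + 3*28.085 + 12*15.999.

495.78 g/mol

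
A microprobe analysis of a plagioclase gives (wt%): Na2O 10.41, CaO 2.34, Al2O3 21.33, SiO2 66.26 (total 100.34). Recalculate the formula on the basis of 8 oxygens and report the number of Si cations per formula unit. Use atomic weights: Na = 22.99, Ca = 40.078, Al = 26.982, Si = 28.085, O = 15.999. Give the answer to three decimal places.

10.41 wt% Na2O ÷ 61.979 g/mol = 0.16796 mol, giving 0.33592 Na and 0.16796 O.
2.34 wt% CaO ÷ 56.077 g/mol = 0.04173 mol, giving 0.04173 Ca and 0.04173 O.
21.33 wt% Al2O3 ÷ 101.961 g/mol = 0.20920 mol, giving 0.41840 Al and 0.62760 O.
66.26 wt% SiO2 ÷ 60.083 g/mol = 1.10281 mol, giving 1.10281 Si and 2.20562 O.
Oxygen sums to 3.04291; scaling by 8/3.04291 = 2.62906 puts the formula on 8 O.
Si: 1.10281 × 2.62906 = 2.899 atoms per formula unit.

2.899 Si apfu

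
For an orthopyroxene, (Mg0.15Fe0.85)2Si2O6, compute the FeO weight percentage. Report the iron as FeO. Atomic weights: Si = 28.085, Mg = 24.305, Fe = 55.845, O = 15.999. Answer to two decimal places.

48.01 wt%

M((Mg0.15Fe0.85)2Si2O6) = 254.392 g/mol; M(FeO) = 71.844 g/mol.
Moles FeO per formula unit = 1.70 Fe ÷ 1 = 1.7000.
FeO fraction = (1.7000 × 71.844) / 254.392 = 122.135/254.392 = 0.4801.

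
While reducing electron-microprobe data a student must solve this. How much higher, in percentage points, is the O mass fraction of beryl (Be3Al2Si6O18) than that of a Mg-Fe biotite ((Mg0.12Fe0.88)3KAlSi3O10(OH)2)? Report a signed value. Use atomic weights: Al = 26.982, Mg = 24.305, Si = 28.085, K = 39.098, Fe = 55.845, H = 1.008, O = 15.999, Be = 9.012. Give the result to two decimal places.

First mineral: 287.982 g O in 537.492 g formula = 53.58 wt% O.
Second mineral: 191.988 g O in 500.520 g formula = 38.36 wt% O.
53.58% − 38.36% gives a difference of 15.22 percentage points.

15.22 percentage points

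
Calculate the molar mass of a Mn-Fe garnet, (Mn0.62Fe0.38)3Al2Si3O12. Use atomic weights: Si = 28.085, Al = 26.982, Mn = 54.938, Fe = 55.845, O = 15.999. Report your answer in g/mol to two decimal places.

M = 1.86×54.938 + 1.14×55.845 + 2×26.982 + 3×28.085 + 12×15.999

496.05 g/mol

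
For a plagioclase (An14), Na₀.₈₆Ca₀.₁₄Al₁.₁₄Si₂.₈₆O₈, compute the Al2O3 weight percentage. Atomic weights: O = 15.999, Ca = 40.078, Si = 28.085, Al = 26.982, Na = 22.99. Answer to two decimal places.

Formula mass = 264.457 g/mol.
1.14 Al → 0.5700 mol Al2O3 per formula unit; M(Al2O3) = 101.961, so Al2O3 mass = 58.118 g.
58.118/264.457 × 100 = 21.98 wt%.

21.98 wt%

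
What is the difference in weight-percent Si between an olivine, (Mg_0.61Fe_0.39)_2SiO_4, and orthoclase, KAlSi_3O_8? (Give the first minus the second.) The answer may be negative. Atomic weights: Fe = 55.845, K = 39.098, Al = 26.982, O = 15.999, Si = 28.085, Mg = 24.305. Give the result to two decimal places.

-13.28 percentage points

M((Mg_0.61Fe_0.39)_2SiO_4) = 165.292 g/mol, so wt% Si = 28.085/165.292 × 100 = 16.99%.
M(KAlSi_3O_8) = 278.327 g/mol, so wt% Si = 84.255/278.327 × 100 = 30.27%.
16.99 − 30.27 = -13.28 pp.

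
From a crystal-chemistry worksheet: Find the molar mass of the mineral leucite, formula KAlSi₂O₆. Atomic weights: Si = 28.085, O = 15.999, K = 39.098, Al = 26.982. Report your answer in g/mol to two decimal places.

218.24 g/mol

The formula mass is the sum 1·39.098 + 1·26.982 + 2·28.085 + 6·15.999.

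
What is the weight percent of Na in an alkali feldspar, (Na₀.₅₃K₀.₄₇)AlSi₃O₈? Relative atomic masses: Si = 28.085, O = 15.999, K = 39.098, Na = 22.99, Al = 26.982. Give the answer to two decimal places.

4.52 wt%

M((Na₀.₅₃K₀.₄₇)AlSi₃O₈) = 269.790 g/mol.
Na contributes 0.53 × 22.99 = 12.185 g per mole.
12.185/269.790 = 0.0452 → 4.52%.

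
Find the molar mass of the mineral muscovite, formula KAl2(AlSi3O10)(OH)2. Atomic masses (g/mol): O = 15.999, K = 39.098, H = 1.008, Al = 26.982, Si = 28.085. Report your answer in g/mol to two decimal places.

398.30 g/mol

K: 1 × 39.098 = 39.0980
Al: 3 × 26.982 = 80.9460
Si: 3 × 28.085 = 84.2550
O: 12 × 15.999 = 191.9880
H: 2 × 1.008 = 2.0160
Summing the contributions gives the formula mass.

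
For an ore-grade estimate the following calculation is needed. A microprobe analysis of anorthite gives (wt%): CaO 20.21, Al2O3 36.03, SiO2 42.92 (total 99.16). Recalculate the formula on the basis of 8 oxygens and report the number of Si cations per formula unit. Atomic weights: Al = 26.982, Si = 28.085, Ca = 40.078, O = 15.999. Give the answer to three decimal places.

2.006 Si apfu

CaO: 20.21/56.077 = 0.36040 mol → 0.36040 mol Ca, 0.36040 mol O.
Al2O3: 36.03/101.961 = 0.35337 mol → 0.70674 mol Al, 1.06011 mol O.
SiO2: 42.92/60.083 = 0.71435 mol → 0.71435 mol Si, 1.42870 mol O.
Total oxygen = 2.84921 mol. Normalization factor = 8/2.84921 = 2.80780.
Si per 8 O = 0.71435 × 2.80780 = 2.006.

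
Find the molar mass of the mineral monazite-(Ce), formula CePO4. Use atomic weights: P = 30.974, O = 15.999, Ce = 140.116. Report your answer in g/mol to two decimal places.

235.09 g/mol

Ce: 1 × 140.116 = 140.1160
P: 1 × 30.974 = 30.9740
O: 4 × 15.999 = 63.9960
Summing the contributions gives the formula mass.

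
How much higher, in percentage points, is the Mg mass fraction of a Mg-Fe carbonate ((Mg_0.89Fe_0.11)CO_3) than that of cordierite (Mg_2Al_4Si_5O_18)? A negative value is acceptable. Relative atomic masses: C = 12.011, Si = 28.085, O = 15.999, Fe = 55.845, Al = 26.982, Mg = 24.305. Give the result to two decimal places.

First mineral: 21.631 g Mg in 87.782 g formula = 24.64 wt% Mg.
Second mineral: 48.610 g Mg in 584.945 g formula = 8.31 wt% Mg.
24.64% − 8.31% gives a difference of 16.33 percentage points.

16.33 percentage points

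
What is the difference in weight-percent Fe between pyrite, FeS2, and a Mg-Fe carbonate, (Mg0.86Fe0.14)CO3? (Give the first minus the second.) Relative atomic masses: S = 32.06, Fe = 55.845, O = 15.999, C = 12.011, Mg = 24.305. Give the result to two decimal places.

37.74 percentage points

M(FeS2) = 119.965 g/mol, so wt% Fe = 55.845/119.965 × 100 = 46.55%.
M((Mg0.86Fe0.14)CO3) = 88.729 g/mol, so wt% Fe = 7.818/88.729 × 100 = 8.81%.
46.55 − 8.81 = 37.74 pp.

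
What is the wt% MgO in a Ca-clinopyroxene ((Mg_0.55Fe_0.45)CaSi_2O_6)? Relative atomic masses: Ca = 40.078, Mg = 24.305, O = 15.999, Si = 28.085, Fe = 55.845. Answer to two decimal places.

Molar mass of (Mg_0.55Fe_0.45)CaSi_2O_6 = 0.55·24.305 + 0.45·55.845 + 1·40.078 + 2·28.085 + 6·15.999 = 230.740 g/mol.
Each formula unit contains 0.55 Mg, equivalent to 0.55/1 = 0.5500 mol MgO.
M(MgO) = 1×24.305 + 1×15.999 = 40.304 g/mol.
Mass of MgO per formula unit = 0.5500 × 40.304 = 22.167 g.
MgO wt% = 22.167 / 230.740 × 100 = 9.61%.

9.61 wt%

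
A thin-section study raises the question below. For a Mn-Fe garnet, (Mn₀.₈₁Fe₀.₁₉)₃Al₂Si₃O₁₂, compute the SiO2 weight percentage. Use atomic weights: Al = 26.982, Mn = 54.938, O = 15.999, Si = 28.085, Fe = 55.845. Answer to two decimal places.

M((Mn₀.₈₁Fe₀.₁₉)₃Al₂Si₃O₁₂) = 495.538 g/mol; M(SiO2) = 60.083 g/mol.
Moles SiO2 per formula unit = 3 Si ÷ 1 = 3.0000.
SiO2 fraction = (3.0000 × 60.083) / 495.538 = 180.249/495.538 = 0.3637.

36.37 wt%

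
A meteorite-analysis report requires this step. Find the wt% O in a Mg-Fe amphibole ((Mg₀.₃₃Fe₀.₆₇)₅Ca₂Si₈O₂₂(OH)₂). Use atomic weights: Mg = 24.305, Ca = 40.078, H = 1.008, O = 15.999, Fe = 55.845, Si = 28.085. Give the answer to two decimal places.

41.83 weight percent

M((Mg₀.₃₃Fe₀.₆₇)₅Ca₂Si₈O₂₂(OH)₂) = 918.012 g/mol.
O contributes 24 × 15.999 = 383.976 g per mole.
383.976/918.012 = 0.4183 → 41.83%.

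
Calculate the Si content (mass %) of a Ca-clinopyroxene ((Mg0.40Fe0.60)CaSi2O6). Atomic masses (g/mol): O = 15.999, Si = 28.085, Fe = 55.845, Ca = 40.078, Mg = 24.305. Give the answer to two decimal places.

M((Mg0.40Fe0.60)CaSi2O6) = 235.471 g/mol.
Si contributes 2 × 28.085 = 56.170 g per mole.
56.170/235.471 = 0.2385 → 23.85%.

23.85 mass %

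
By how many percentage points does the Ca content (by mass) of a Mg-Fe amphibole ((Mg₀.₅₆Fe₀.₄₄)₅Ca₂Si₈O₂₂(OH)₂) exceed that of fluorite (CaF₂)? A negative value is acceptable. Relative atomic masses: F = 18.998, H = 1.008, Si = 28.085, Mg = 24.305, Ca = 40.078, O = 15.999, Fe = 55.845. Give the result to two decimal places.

-42.24 percentage points

First mineral: 80.156 g Ca in 881.741 g formula = 9.09 wt% Ca.
Second mineral: 40.078 g Ca in 78.074 g formula = 51.33 wt% Ca.
9.09% − 51.33% gives a difference of -42.24 percentage points.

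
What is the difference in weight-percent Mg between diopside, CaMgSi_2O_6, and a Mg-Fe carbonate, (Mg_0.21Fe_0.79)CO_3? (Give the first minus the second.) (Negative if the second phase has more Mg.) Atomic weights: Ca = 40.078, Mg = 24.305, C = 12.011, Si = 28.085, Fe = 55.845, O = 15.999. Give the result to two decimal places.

M(CaMgSi_2O_6) = 216.547 g/mol, so wt% Mg = 24.305/216.547 × 100 = 11.22%.
M((Mg_0.21Fe_0.79)CO_3) = 109.230 g/mol, so wt% Mg = 5.104/109.230 × 100 = 4.67%.
11.22 − 4.67 = 6.55 pp.

6.55 percentage points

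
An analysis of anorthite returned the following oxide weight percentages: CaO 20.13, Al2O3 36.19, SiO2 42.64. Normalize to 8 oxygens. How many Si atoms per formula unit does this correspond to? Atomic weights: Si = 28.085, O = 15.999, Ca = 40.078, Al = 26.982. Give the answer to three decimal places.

1.997 Si apfu

CaO: 20.13/56.077 = 0.35897 mol → 0.35897 mol Ca, 0.35897 mol O.
Al2O3: 36.19/101.961 = 0.35494 mol → 0.70988 mol Al, 1.06482 mol O.
SiO2: 42.64/60.083 = 0.70968 mol → 0.70968 mol Si, 1.41936 mol O.
Total oxygen = 2.84315 mol. Normalization factor = 8/2.84315 = 2.81378.
Si per 8 O = 0.70968 × 2.81378 = 1.997.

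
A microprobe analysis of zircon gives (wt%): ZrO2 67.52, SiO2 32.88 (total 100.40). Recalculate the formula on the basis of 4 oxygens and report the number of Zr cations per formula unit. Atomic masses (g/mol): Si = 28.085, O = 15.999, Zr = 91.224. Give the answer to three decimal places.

ZrO2 (M=123.222): mol = 0.54795; Zr = 0.54795, O = 1.09590.
SiO2 (M=60.083): mol = 0.54724; Si = 0.54724, O = 1.09448.
ΣO = 2.19038; factor = 4/ΣO = 1.82617.
Zr apfu = 0.54795 × 1.82617 = 1.001.

1.001 Zr apfu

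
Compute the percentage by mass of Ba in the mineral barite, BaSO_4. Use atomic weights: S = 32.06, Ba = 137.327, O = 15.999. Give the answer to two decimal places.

Formula mass = 1*137.327 + 1*32.06 + 4*15.999 = 233.383 g/mol, of which 137.327 g is Ba.
So Ba makes up 137.327/233.383 = 0.5884 of the mass, i.e. 58.84%.

58.84 wt%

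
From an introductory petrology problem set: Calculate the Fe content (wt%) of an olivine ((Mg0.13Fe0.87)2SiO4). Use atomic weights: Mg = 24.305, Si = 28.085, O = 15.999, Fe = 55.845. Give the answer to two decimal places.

49.69 wt%

Molar mass of (Mg0.13Fe0.87)2SiO4: 0.26×24.305 + 1.74×55.845 + 1×28.085 + 4×15.999 = 195.571 g/mol.
Mass of Fe per formula unit: 1.74 × 55.845 = 97.170 g.
Weight fraction Fe = 97.170 / 195.571 = 0.4969.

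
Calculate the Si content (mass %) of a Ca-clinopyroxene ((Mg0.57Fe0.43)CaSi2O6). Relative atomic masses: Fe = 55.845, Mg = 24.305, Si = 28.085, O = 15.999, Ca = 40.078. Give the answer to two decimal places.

24.41 mass %

Formula mass = 0.57*24.305 + 0.43*55.845 + 1*40.078 + 2*28.085 + 6*15.999 = 230.109 g/mol, of which 56.170 g is Si.
So Si makes up 56.170/230.109 = 0.2441 of the mass, i.e. 24.41%.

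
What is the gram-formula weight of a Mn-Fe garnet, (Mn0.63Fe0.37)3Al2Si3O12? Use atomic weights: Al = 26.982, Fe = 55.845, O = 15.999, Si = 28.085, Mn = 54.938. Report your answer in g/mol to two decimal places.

496.03 g/mol

The formula mass is the sum 1.89·54.938 + 1.11·55.845 + 2·26.982 + 3·28.085 + 12·15.999.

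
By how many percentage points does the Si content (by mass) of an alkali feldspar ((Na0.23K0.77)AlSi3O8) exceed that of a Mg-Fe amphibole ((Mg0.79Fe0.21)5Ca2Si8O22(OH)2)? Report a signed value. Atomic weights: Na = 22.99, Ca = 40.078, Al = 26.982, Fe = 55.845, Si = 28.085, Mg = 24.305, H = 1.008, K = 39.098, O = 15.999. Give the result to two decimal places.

4.11 percentage points

M((Na0.23K0.77)AlSi3O8) = 274.622 g/mol, so wt% Si = 84.255/274.622 × 100 = 30.68%.
M((Mg0.79Fe0.21)5Ca2Si8O22(OH)2) = 845.470 g/mol, so wt% Si = 224.680/845.470 × 100 = 26.57%.
30.68 − 26.57 = 4.11 pp.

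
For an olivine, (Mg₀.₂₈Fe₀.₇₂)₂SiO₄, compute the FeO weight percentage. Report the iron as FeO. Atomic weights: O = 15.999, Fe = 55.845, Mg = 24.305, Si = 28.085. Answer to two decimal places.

M((Mg₀.₂₈Fe₀.₇₂)₂SiO₄) = 186.109 g/mol; M(FeO) = 71.844 g/mol.
Moles FeO per formula unit = 1.44 Fe ÷ 1 = 1.4400.
FeO fraction = (1.4400 × 71.844) / 186.109 = 103.455/186.109 = 0.5559.

55.59 wt%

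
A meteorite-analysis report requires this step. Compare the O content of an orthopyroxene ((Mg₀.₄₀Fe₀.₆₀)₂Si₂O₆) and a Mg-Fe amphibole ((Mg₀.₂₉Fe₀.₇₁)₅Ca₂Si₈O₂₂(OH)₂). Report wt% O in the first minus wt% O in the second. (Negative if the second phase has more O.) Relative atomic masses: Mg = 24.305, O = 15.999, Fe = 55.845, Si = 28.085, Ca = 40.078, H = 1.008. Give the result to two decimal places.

-1.31 percentage points

O in (Mg₀.₄₀Fe₀.₆₀)₂Si₂O₆: molar mass 238.622 g/mol; 6×15.999 = 95.994 g → 40.23 wt%.
O in (Mg₀.₂₉Fe₀.₇₁)₅Ca₂Si₈O₂₂(OH)₂: molar mass 924.320 g/mol; 24×15.999 = 383.976 g → 41.54 wt%.
Difference = 40.23 − 41.54 = -1.31 percentage points.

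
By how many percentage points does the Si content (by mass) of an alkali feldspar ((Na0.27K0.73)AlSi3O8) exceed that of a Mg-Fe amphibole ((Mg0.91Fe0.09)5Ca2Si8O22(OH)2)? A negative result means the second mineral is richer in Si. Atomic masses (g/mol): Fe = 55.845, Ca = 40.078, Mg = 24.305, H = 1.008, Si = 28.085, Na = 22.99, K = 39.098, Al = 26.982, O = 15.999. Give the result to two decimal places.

3.57 percentage points

First mineral: 84.255 g Si in 273.978 g formula = 30.75 wt% Si.
Second mineral: 224.680 g Si in 826.546 g formula = 27.18 wt% Si.
30.75% − 27.18% gives a difference of 3.57 percentage points.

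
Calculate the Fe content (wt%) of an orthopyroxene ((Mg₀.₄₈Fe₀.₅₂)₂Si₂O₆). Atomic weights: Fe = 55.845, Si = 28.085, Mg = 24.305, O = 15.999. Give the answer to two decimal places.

Formula mass = 0.96*24.305 + 1.04*55.845 + 2*28.085 + 6*15.999 = 233.576 g/mol, of which 58.079 g is Fe.
So Fe makes up 58.079/233.576 = 0.2487 of the mass, i.e. 24.87%.

24.87 wt%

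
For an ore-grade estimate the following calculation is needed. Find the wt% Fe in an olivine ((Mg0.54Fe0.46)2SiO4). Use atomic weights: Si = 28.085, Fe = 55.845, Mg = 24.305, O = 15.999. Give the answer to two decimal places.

Molar mass of (Mg0.54Fe0.46)2SiO4: 1.08×24.305 + 0.92×55.845 + 1×28.085 + 4×15.999 = 169.708 g/mol.
Mass of Fe per formula unit: 0.92 × 55.845 = 51.377 g.
Weight fraction Fe = 51.377 / 169.708 = 0.3027.

30.27 mass %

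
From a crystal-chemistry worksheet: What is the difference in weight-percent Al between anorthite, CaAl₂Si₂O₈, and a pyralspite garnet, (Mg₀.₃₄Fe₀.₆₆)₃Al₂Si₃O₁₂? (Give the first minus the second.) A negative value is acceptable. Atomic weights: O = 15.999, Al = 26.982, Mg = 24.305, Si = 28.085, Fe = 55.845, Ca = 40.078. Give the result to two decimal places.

Al in CaAl₂Si₂O₈: molar mass 278.204 g/mol; 2×26.982 = 53.964 g → 19.40 wt%.
Al in (Mg₀.₃₄Fe₀.₆₆)₃Al₂Si₃O₁₂: molar mass 465.571 g/mol; 2×26.982 = 53.964 g → 11.59 wt%.
Difference = 19.40 − 11.59 = 7.81 percentage points.

7.81 percentage points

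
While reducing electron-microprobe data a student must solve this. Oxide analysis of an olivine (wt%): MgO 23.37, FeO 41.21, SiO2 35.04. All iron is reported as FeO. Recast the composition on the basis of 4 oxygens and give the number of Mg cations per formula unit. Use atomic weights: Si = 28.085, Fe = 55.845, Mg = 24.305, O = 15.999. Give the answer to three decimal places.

1.000 Mg apfu

MgO: 23.37/40.304 = 0.57984 mol → 0.57984 mol Mg, 0.57984 mol O.
FeO: 41.21/71.844 = 0.57360 mol → 0.57360 mol Fe, 0.57360 mol O.
SiO2: 35.04/60.083 = 0.58319 mol → 0.58319 mol Si, 1.16638 mol O.
Total oxygen = 2.31982 mol. Normalization factor = 4/2.31982 = 1.72427.
Mg per 4 O = 0.57984 × 1.72427 = 1.000.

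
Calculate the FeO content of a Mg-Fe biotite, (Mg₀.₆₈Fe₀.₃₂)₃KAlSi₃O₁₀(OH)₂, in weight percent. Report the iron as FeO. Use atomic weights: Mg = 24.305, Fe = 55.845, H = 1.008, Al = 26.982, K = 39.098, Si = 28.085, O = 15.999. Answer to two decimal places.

15.41 wt%

Molar mass of (Mg₀.₆₈Fe₀.₃₂)₃KAlSi₃O₁₀(OH)₂ = 2.04·24.305 + 0.96·55.845 + 1·39.098 + 1·26.982 + 3·28.085 + 12·15.999 + 2·1.008 = 447.532 g/mol.
Each formula unit contains 0.96 Fe, equivalent to 0.96/1 = 0.9600 mol FeO.
M(FeO) = 1×55.845 + 1×15.999 = 71.844 g/mol.
Mass of FeO per formula unit = 0.9600 × 71.844 = 68.970 g.
FeO wt% = 68.970 / 447.532 × 100 = 15.41%.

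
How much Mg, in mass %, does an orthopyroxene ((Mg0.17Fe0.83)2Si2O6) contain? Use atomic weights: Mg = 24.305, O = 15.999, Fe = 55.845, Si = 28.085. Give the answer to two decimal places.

M((Mg0.17Fe0.83)2Si2O6) = 253.130 g/mol.
Mg contributes 0.34 × 24.305 = 8.264 g per mole.
8.264/253.130 = 0.0326 → 3.26%.

3.26 mass %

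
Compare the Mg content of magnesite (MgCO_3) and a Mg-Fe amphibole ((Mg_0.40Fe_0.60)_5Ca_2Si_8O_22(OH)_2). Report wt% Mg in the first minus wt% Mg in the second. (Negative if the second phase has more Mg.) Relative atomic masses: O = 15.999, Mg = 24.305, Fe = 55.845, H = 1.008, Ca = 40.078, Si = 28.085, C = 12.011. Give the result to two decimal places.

23.47 percentage points

First mineral: 24.305 g Mg in 84.313 g formula = 28.83 wt% Mg.
Second mineral: 48.610 g Mg in 906.973 g formula = 5.36 wt% Mg.
28.83% − 5.36% gives a difference of 23.47 percentage points.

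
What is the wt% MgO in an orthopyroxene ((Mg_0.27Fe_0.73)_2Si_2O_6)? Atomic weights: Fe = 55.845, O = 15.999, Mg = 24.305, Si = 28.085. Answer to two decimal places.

8.82 wt%

M((Mg_0.27Fe_0.73)_2Si_2O_6) = 246.822 g/mol; M(MgO) = 40.304 g/mol.
Moles MgO per formula unit = 0.54 Mg ÷ 1 = 0.5400.
MgO fraction = (0.5400 × 40.304) / 246.822 = 21.764/246.822 = 0.0882.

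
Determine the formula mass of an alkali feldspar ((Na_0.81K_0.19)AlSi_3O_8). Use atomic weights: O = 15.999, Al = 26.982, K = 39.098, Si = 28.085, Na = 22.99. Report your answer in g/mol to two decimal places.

M = 0.81·22.99 + 0.19·39.098 + 1·26.982 + 3·28.085 + 8·15.999

265.28 g/mol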